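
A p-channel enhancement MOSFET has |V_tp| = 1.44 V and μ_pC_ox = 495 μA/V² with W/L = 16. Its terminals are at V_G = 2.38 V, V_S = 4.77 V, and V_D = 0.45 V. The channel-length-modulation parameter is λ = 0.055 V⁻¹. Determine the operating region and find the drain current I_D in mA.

V_SG = V_S − V_G = 4.77 − 2.38 = 2.39 V; V_SD = V_S − V_D = 4.77 − 0.45 = 4.32 V.
k_p = μ_pC_ox · (W/L) = 7.92 mA/V².
V_ov = V_SG − |V_tp| = 2.39 − 1.44 = 0.95 V.
Since V_SD = 4.32 V ≥ V_ov = 0.95 V, the device is in saturation.
I_D = ½ k_p V_ov² (1 + λ V_SD) = 0.5 × 7.92 × 0.95² × (1 + 0.055 × 4.32) = 4.42 mA.

Saturation; I_D = 4.42 mA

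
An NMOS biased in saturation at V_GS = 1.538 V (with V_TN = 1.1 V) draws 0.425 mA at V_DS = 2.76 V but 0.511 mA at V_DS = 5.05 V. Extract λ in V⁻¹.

With V_GS fixed, I_D ∝ (1 + λ V_DS) in saturation, so I_D2/I_D1 = (1 + λ V_DS2)/(1 + λ V_DS1).
0.511/0.425 = 1.202 = (1 + 5.05 λ)/(1 + 2.76 λ).
Solving: λ (I_D1 V_DS2 − I_D2 V_DS1) = I_D2 − I_D1, so λ = (0.511 − 0.425) / (0.425 × 5.05 − 0.511 × 2.76) = 0.086 / 0.736 = 0.117 V⁻¹.

λ = 0.117 V⁻¹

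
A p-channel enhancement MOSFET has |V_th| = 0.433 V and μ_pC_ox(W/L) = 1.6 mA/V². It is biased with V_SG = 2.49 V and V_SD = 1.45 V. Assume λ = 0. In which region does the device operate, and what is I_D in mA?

Triode; I_D = 3.09 mA

V_ov = V_SG − |V_th| = 2.49 − 0.433 = 2.06 V.
Since V_SD = 1.45 V < V_ov = 2.06 V, the device is in the triode region.
I_D = k_p [V_ov · V_SD − ½ V_SD²] = 1.6 × [2.06 × 1.45 − 0.5 × 1.45²] = 3.09 mA.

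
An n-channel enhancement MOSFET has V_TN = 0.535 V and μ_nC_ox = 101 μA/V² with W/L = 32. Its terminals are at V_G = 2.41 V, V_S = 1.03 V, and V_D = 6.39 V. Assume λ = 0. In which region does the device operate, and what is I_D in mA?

V_GS = V_G − V_S = 2.41 − 1.03 = 1.38 V; V_DS = V_D − V_S = 6.39 − 1.03 = 5.36 V.
k_n = μ_nC_ox · (W/L) = 3.232 mA/V².
V_ov = V_GS − V_TN = 1.38 − 0.535 = 0.845 V.
Since V_DS = 5.36 V ≥ V_ov = 0.845 V, the device is in saturation.
I_D = ½ k_n V_ov² = 0.5 × 3.232 × 0.845² = 1.15 mA.

Saturation; I_D = 1.15 mA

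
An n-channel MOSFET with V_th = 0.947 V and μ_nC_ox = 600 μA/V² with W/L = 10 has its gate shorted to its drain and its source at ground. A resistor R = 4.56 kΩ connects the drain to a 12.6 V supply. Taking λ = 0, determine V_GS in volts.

With gate tied to drain, V_GS = V_DS ≥ V_GS − V_th, so the device is in saturation.
k_n = μ_nC_ox · (W/L) = 6 mA/V².
KCL at the drain: ½ k_n (V_GS − V_th)² = (V_DD − V_GS)/R.
Let x = V_GS − 0.947. Then 13.7 x² + x − 11.65 = 0, giving x = 0.887 V (positive root), so V_GS = 1.83 V.
I_D = (V_DD − V_GS)/R = (12.6 − 1.83) / 4.56 = 2.36 mA.

V_GS = 1.83 V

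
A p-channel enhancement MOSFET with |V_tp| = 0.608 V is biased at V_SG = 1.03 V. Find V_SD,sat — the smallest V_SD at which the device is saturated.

V_SD,sat = 0.422 V

The boundary between triode and saturation is V_SD = V_SG − |V_tp| = V_ov.
V_ov = 1.03 − 0.608 = 0.422 V.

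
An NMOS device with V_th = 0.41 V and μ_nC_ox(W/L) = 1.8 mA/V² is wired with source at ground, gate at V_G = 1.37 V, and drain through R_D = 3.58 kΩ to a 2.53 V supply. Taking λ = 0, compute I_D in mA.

I_D = 0.584 mA

V_GS = V_G = 1.37 V, so V_ov = 1.37 − 0.41 = 0.96 V.
Assume saturation: I_D = ½ k_n V_ov² = 0.5 × 1.8 × 0.96² = 0.829 mA, giving V_DS = V_DD − I_D R_D = 2.53 − 0.829 × 3.58 = -0.439 V.
But -0.439 V < V_ov = 0.96 V, so the device is actually in triode.
In triode I_D = k_n[V_ov V_DS − ½ V_DS²] and I_D = (V_DD − V_DS)/R_D. Equating: 3.22 V_DS² − 7.186 V_DS + 2.53 = 0, giving V_DS = 0.438 V (the root below V_ov).
I_D = (2.53 − 0.438) / 3.58 = 0.584 mA.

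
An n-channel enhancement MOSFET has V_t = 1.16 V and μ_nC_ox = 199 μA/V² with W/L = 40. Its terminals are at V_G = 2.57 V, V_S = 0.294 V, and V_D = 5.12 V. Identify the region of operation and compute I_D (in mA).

V_GS = V_G − V_S = 2.57 − 0.294 = 2.28 V; V_DS = V_D − V_S = 5.12 − 0.294 = 4.83 V.
k_n = μ_nC_ox · (W/L) = 7.96 mA/V².
V_ov = V_GS − V_t = 2.28 − 1.16 = 1.12 V.
Since V_DS = 4.83 V ≥ V_ov = 1.12 V, the device is in saturation.
I_D = ½ k_n V_ov² = 0.5 × 7.96 × 1.12² = 4.96 mA.

Saturation; I_D = 4.96 mA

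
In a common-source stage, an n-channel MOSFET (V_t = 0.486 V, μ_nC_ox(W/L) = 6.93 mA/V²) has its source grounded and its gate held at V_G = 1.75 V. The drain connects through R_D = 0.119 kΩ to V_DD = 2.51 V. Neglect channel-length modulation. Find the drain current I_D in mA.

V_GS = V_G = 1.75 V, so V_ov = 1.75 − 0.486 = 1.26 V.
Assume saturation: I_D = ½ k_n V_ov² = 0.5 × 6.93 × 1.26² = 5.54 mA, giving V_DS = V_DD − I_D R_D = 2.51 − 5.54 × 0.119 = 1.85 V.
V_DS = 1.85 V ≥ V_ov = 1.26 V, confirming saturation.

I_D = 5.54 mA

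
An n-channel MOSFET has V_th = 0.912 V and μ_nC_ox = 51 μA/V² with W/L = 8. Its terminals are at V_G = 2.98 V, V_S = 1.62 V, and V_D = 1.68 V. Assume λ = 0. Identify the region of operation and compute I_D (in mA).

V_GS = V_G − V_S = 2.98 − 1.62 = 1.36 V; V_DS = V_D − V_S = 1.68 − 1.62 = 0.06 V.
k_n = μ_nC_ox · (W/L) = 0.408 mA/V².
V_ov = V_GS − V_th = 1.36 − 0.912 = 0.448 V.
Since V_DS = 0.06 V < V_ov = 0.448 V, the device is in the triode region.
I_D = k_n [V_ov · V_DS − ½ V_DS²] = 0.408 × [0.448 × 0.06 − 0.5 × 0.06²] = 0.0102 mA.

Triode; I_D = 0.0102 mA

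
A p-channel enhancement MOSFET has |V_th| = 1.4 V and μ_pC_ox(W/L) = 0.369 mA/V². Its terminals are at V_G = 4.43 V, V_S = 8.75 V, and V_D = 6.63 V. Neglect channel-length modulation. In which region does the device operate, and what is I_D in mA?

Triode; I_D = 1.46 mA

V_SG = V_S − V_G = 8.75 − 4.43 = 4.32 V; V_SD = V_S − V_D = 8.75 − 6.63 = 2.12 V.
V_ov = V_SG − |V_th| = 4.32 − 1.4 = 2.92 V.
Since V_SD = 2.12 V < V_ov = 2.92 V, the device is in the triode region.
I_D = k_p [V_ov · V_SD − ½ V_SD²] = 0.369 × [2.92 × 2.12 − 0.5 × 2.12²] = 1.46 mA.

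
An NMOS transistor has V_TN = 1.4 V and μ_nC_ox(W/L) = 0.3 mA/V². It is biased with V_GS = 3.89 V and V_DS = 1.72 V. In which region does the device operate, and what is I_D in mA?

V_ov = V_GS − V_TN = 3.89 − 1.4 = 2.49 V.
Since V_DS = 1.72 V < V_ov = 2.49 V, the device is in the triode region.
I_D = k_n [V_ov · V_DS − ½ V_DS²] = 0.3 × [2.49 × 1.72 − 0.5 × 1.72²] = 0.841 mA.

Triode; I_D = 0.841 mA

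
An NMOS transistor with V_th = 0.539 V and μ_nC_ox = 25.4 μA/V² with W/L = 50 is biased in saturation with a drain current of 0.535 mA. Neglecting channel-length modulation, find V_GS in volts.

V_GS = 1.46 V

k_n = μ_nC_ox · (W/L) = 1.27 mA/V².
In saturation I_D = ½ k_n (V_GS − V_th)², so V_GS − V_th = √(2 I_D / k_n) = √(2 × 0.535 / 1.27) = 0.918 V.
V_GS = 0.539 + 0.918 = 1.46 V.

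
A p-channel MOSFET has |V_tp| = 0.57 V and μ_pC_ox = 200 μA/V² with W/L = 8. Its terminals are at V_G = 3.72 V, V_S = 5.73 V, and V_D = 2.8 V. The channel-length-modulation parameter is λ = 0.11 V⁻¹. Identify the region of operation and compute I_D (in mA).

Saturation; I_D = 2.19 mA

V_SG = V_S − V_G = 5.73 − 3.72 = 2.01 V; V_SD = V_S − V_D = 5.73 − 2.8 = 2.93 V.
k_p = μ_pC_ox · (W/L) = 1.6 mA/V².
V_ov = V_SG − |V_tp| = 2.01 − 0.57 = 1.44 V.
Since V_SD = 2.93 V ≥ V_ov = 1.44 V, the device is in saturation.
I_D = ½ k_p V_ov² (1 + λ V_SD) = 0.5 × 1.6 × 1.44² × (1 + 0.11 × 2.93) = 2.19 mA.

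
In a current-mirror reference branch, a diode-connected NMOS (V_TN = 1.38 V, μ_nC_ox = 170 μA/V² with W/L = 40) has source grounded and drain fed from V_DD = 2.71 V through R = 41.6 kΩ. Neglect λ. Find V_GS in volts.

With gate tied to drain, V_GS = V_DS ≥ V_GS − V_TN, so the device is in saturation.
k_n = μ_nC_ox · (W/L) = 6.8 mA/V².
KCL at the drain: ½ k_n (V_GS − V_TN)² = (V_DD − V_GS)/R.
Let x = V_GS − 1.38. Then 141 x² + x − 1.33 = 0, giving x = 0.0935 V (positive root), so V_GS = 1.47 V.
I_D = (V_DD − V_GS)/R = (2.71 − 1.47) / 41.6 = 0.0297 mA.

V_GS = 1.47 V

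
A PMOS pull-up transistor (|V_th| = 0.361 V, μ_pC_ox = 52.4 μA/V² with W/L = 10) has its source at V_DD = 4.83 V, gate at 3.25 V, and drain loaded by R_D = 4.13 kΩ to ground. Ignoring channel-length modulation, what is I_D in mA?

V_SG = V_DD − V_G = 4.83 − 3.25 = 1.58 V, so V_ov = 1.58 − 0.361 = 1.22 V.
k_p = μ_pC_ox · (W/L) = 0.524 mA/V².
Assume saturation: I_D = ½ k_p V_ov² = 0.5 × 0.524 × 1.22² = 0.389 mA, giving V_SD = V_DD − I_D R_D = 4.83 − 0.389 × 4.13 = 3.22 V.
V_SD = 3.22 V ≥ V_ov = 1.22 V, confirming saturation.

I_D = 0.389 mA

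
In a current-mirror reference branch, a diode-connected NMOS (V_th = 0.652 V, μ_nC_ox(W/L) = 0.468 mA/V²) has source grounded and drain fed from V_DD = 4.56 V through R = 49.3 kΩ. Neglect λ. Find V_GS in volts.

V_GS = 1.19 V

With gate tied to drain, V_GS = V_DS ≥ V_GS − V_th, so the device is in saturation.
KCL at the drain: ½ k_n (V_GS − V_th)² = (V_DD − V_GS)/R.
Let x = V_GS − 0.652. Then 11.5 x² + x − 3.908 = 0, giving x = 0.54 V (positive root), so V_GS = 1.19 V.
I_D = (V_DD − V_GS)/R = (4.56 − 1.19) / 49.3 = 0.0683 mA.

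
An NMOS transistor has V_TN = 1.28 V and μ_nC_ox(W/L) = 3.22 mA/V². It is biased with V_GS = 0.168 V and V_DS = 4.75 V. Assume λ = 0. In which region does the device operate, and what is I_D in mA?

V_GS = 0.168 V < V_TN = 1.28 V, so the transistor is in cutoff.

Cutoff; I_D = 0 mA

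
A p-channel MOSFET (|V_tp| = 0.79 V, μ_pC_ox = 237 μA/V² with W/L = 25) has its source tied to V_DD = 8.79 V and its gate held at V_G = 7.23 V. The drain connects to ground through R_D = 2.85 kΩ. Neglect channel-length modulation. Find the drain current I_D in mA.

V_SG = V_DD − V_G = 8.79 − 7.23 = 1.56 V, so V_ov = 1.56 − 0.79 = 0.77 V.
k_p = μ_pC_ox · (W/L) = 5.925 mA/V².
Assume saturation: I_D = ½ k_p V_ov² = 0.5 × 5.925 × 0.77² = 1.76 mA, giving V_SD = V_DD − I_D R_D = 8.79 − 1.76 × 2.85 = 3.78 V.
V_SD = 3.78 V ≥ V_ov = 0.77 V, confirming saturation.

I_D = 1.76 mA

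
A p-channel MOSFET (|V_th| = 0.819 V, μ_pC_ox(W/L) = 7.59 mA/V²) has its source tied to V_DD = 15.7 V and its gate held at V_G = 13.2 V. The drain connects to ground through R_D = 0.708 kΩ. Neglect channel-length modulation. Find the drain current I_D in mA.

I_D = 10.7 mA

V_SG = V_DD − V_G = 15.7 − 13.2 = 2.5 V, so V_ov = 2.5 − 0.819 = 1.68 V.
Assume saturation: I_D = ½ k_p V_ov² = 0.5 × 7.59 × 1.68² = 10.7 mA, giving V_SD = V_DD − I_D R_D = 15.7 − 10.7 × 0.708 = 8.11 V.
V_SD = 8.11 V ≥ V_ov = 1.68 V, confirming saturation.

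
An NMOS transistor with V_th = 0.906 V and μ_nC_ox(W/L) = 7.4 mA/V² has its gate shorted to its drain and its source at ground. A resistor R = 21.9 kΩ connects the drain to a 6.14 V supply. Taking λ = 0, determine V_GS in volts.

V_GS = 1.15 V

With gate tied to drain, V_GS = V_DS ≥ V_GS − V_th, so the device is in saturation.
KCL at the drain: ½ k_n (V_GS − V_th)² = (V_DD − V_GS)/R.
Let x = V_GS − 0.906. Then 81 x² + x − 5.234 = 0, giving x = 0.248 V (positive root), so V_GS = 1.15 V.
I_D = (V_DD − V_GS)/R = (6.14 − 1.15) / 21.9 = 0.228 mA.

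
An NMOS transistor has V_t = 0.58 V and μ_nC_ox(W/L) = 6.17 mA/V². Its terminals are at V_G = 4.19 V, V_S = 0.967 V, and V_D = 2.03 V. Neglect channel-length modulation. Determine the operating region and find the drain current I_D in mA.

V_GS = V_G − V_S = 4.19 − 0.967 = 3.22 V; V_DS = V_D − V_S = 2.03 − 0.967 = 1.06 V.
V_ov = V_GS − V_t = 3.22 − 0.58 = 2.64 V.
Since V_DS = 1.06 V < V_ov = 2.64 V, the device is in the triode region.
I_D = k_n [V_ov · V_DS − ½ V_DS²] = 6.17 × [2.64 × 1.06 − 0.5 × 1.06²] = 13.8 mA.

Triode; I_D = 13.8 mA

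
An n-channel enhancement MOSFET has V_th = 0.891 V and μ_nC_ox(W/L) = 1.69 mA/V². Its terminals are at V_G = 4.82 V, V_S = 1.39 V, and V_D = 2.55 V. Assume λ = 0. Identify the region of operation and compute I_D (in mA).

Triode; I_D = 3.84 mA

V_GS = V_G − V_S = 4.82 − 1.39 = 3.43 V; V_DS = V_D − V_S = 2.55 − 1.39 = 1.16 V.
V_ov = V_GS − V_th = 3.43 − 0.891 = 2.54 V.
Since V_DS = 1.16 V < V_ov = 2.54 V, the device is in the triode region.
I_D = k_n [V_ov · V_DS − ½ V_DS²] = 1.69 × [2.54 × 1.16 − 0.5 × 1.16²] = 3.84 mA.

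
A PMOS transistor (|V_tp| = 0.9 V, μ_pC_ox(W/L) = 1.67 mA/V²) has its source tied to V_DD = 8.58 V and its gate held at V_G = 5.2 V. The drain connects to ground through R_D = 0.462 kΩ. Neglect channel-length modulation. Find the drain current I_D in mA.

V_SG = V_DD − V_G = 8.58 − 5.2 = 3.38 V, so V_ov = 3.38 − 0.9 = 2.48 V.
Assume saturation: I_D = ½ k_p V_ov² = 0.5 × 1.67 × 2.48² = 5.14 mA, giving V_SD = V_DD − I_D R_D = 8.58 − 5.14 × 0.462 = 6.21 V.
V_SD = 6.21 V ≥ V_ov = 2.48 V, confirming saturation.

I_D = 5.14 mA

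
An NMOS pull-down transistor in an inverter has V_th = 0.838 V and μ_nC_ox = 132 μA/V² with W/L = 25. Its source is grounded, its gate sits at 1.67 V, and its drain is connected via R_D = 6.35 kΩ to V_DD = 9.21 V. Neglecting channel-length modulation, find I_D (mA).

V_GS = V_G = 1.67 V, so V_ov = 1.67 − 0.838 = 0.832 V.
k_n = μ_nC_ox · (W/L) = 3.3 mA/V².
Assume saturation: I_D = ½ k_n V_ov² = 0.5 × 3.3 × 0.832² = 1.14 mA, giving V_DS = V_DD − I_D R_D = 9.21 − 1.14 × 6.35 = 1.96 V.
V_DS = 1.96 V ≥ V_ov = 0.832 V, confirming saturation.

I_D = 1.14 mA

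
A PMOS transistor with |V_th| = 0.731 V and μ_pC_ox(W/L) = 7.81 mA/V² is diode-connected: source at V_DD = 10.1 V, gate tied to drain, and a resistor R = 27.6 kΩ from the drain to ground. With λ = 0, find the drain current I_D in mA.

With gate tied to drain, V_SG = V_SD ≥ V_SG − |V_th|, so the device is in saturation.
KCL at the drain: ½ k_p (V_SG − |V_th|)² = (V_DD − V_SG)/R.
Let x = V_SG − 0.731. Then 108 x² + x − 9.369 = 0, giving x = 0.29 V (positive root), so V_SG = 1.02 V.
I_D = (V_DD − V_SG)/R = (10.1 − 1.02) / 27.6 = 0.329 mA.

I_D = 0.329 mA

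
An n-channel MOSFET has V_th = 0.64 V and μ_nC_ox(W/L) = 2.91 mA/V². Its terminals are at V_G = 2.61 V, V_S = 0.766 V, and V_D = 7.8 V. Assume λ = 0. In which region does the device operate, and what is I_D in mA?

V_GS = V_G − V_S = 2.61 − 0.766 = 1.84 V; V_DS = V_D − V_S = 7.8 − 0.766 = 7.03 V.
V_ov = V_GS − V_th = 1.84 − 0.64 = 1.2 V.
Since V_DS = 7.03 V ≥ V_ov = 1.2 V, the device is in saturation.
I_D = ½ k_n V_ov² = 0.5 × 2.91 × 1.2² = 2.11 mA.

Saturation; I_D = 2.11 mA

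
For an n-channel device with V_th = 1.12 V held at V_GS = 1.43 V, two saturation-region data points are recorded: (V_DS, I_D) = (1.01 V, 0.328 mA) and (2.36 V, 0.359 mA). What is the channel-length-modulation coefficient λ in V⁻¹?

With V_GS fixed, I_D ∝ (1 + λ V_DS) in saturation, so I_D2/I_D1 = (1 + λ V_DS2)/(1 + λ V_DS1).
0.359/0.328 = 1.095 = (1 + 2.36 λ)/(1 + 1.01 λ).
Solving: λ (I_D1 V_DS2 − I_D2 V_DS1) = I_D2 − I_D1, so λ = (0.359 − 0.328) / (0.328 × 2.36 − 0.359 × 1.01) = 0.031 / 0.411 = 0.0753 V⁻¹.

λ = 0.0753 V⁻¹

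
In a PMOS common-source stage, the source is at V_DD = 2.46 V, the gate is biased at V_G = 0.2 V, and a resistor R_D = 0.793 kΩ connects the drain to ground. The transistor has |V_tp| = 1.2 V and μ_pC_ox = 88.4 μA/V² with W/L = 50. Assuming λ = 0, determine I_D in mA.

I_D = 2.21 mA

V_SG = V_DD − V_G = 2.46 − 0.2 = 2.26 V, so V_ov = 2.26 − 1.2 = 1.06 V.
k_p = μ_pC_ox · (W/L) = 4.42 mA/V².
Assume saturation: I_D = ½ k_p V_ov² = 0.5 × 4.42 × 1.06² = 2.48 mA, giving V_SD = V_DD − I_D R_D = 2.46 − 2.48 × 0.793 = 0.491 V.
But 0.491 V < V_ov = 1.06 V, so the device is actually in triode.
In triode I_D = k_p[V_ov V_SD − ½ V_SD²] and I_D = (V_DD − V_SD)/R_D. Equating: 1.75 V_SD² − 4.715 V_SD + 2.46 = 0, giving V_SD = 0.708 V (the root below V_ov).
I_D = (2.46 − 0.708) / 0.793 = 2.21 mA.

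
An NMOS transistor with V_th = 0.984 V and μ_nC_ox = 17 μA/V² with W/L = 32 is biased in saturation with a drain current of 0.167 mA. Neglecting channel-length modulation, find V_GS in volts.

k_n = μ_nC_ox · (W/L) = 0.544 mA/V².
In saturation I_D = ½ k_n (V_GS − V_th)², so V_GS − V_th = √(2 I_D / k_n) = √(2 × 0.167 / 0.544) = 0.784 V.
V_GS = 0.984 + 0.784 = 1.77 V.

V_GS = 1.77 V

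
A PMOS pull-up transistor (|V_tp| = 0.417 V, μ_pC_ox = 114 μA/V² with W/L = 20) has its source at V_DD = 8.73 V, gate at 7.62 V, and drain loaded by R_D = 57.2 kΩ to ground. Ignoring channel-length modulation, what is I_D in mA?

I_D = 0.151 mA

V_SG = V_DD − V_G = 8.73 − 7.62 = 1.11 V, so V_ov = 1.11 − 0.417 = 0.693 V.
k_p = μ_pC_ox · (W/L) = 2.28 mA/V².
Assume saturation: I_D = ½ k_p V_ov² = 0.5 × 2.28 × 0.693² = 0.547 mA, giving V_SD = V_DD − I_D R_D = 8.73 − 0.547 × 57.2 = -22.6 V.
But -22.6 V < V_ov = 0.693 V, so the device is actually in triode.
In triode I_D = k_p[V_ov V_SD − ½ V_SD²] and I_D = (V_DD − V_SD)/R_D. Equating: 65.2 V_SD² − 91.38 V_SD + 8.73 = 0, giving V_SD = 0.103 V (the root below V_ov).
I_D = (8.73 − 0.103) / 57.2 = 0.151 mA.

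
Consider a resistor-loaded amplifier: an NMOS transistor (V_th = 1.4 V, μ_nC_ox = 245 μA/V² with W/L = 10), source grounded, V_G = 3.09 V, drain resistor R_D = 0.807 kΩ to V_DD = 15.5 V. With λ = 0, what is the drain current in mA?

V_GS = V_G = 3.09 V, so V_ov = 3.09 − 1.4 = 1.69 V.
k_n = μ_nC_ox · (W/L) = 2.45 mA/V².
Assume saturation: I_D = ½ k_n V_ov² = 0.5 × 2.45 × 1.69² = 3.5 mA, giving V_DS = V_DD − I_D R_D = 15.5 − 3.5 × 0.807 = 12.7 V.
V_DS = 12.7 V ≥ V_ov = 1.69 V, confirming saturation.

I_D = 3.50 mA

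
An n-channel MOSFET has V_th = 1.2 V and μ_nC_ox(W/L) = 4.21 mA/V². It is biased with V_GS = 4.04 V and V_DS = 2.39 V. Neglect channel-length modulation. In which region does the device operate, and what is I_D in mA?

Triode; I_D = 16.6 mA

V_ov = V_GS − V_th = 4.04 − 1.2 = 2.84 V.
Since V_DS = 2.39 V < V_ov = 2.84 V, the device is in the triode region.
I_D = k_n [V_ov · V_DS − ½ V_DS²] = 4.21 × [2.84 × 2.39 − 0.5 × 2.39²] = 16.6 mA.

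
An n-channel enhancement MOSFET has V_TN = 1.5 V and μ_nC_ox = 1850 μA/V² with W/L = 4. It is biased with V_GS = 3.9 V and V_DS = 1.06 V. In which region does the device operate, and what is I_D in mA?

k_n = μ_nC_ox · (W/L) = 7.4 mA/V².
V_ov = V_GS − V_TN = 3.9 − 1.5 = 2.4 V.
Since V_DS = 1.06 V < V_ov = 2.4 V, the device is in the triode region.
I_D = k_n [V_ov · V_DS − ½ V_DS²] = 7.4 × [2.4 × 1.06 − 0.5 × 1.06²] = 14.7 mA.

Triode; I_D = 14.7 mA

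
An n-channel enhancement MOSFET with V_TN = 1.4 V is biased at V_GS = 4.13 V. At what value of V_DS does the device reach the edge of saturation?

The boundary between triode and saturation is V_DS = V_GS − V_TN = V_ov.
V_ov = 4.13 − 1.4 = 2.73 V.

V_DS,sat = 2.73 V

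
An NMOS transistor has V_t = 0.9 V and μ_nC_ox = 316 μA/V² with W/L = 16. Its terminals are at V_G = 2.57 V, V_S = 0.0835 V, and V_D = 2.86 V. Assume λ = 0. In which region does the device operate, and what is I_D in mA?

V_GS = V_G − V_S = 2.57 − 0.0835 = 2.49 V; V_DS = V_D − V_S = 2.86 − 0.0835 = 2.78 V.
k_n = μ_nC_ox · (W/L) = 5.056 mA/V².
V_ov = V_GS − V_t = 2.49 − 0.9 = 1.59 V.
Since V_DS = 2.78 V ≥ V_ov = 1.59 V, the device is in saturation.
I_D = ½ k_n V_ov² = 0.5 × 5.056 × 1.59² = 6.36 mA.

Saturation; I_D = 6.36 mA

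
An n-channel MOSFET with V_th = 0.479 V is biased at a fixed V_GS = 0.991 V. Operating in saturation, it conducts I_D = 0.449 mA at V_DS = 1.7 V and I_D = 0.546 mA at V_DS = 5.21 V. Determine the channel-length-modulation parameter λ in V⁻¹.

λ = 0.0687 V⁻¹

With V_GS fixed, I_D ∝ (1 + λ V_DS) in saturation, so I_D2/I_D1 = (1 + λ V_DS2)/(1 + λ V_DS1).
0.546/0.449 = 1.216 = (1 + 5.21 λ)/(1 + 1.7 λ).
Solving: λ (I_D1 V_DS2 − I_D2 V_DS1) = I_D2 − I_D1, so λ = (0.546 − 0.449) / (0.449 × 5.21 − 0.546 × 1.7) = 0.097 / 1.41 = 0.0687 V⁻¹.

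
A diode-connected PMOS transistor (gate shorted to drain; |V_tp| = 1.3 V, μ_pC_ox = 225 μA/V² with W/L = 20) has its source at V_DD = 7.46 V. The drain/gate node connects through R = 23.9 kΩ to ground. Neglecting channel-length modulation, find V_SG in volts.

V_SG = 1.63 V

With gate tied to drain, V_SG = V_SD ≥ V_SG − |V_tp|, so the device is in saturation.
k_p = μ_pC_ox · (W/L) = 4.5 mA/V².
KCL at the drain: ½ k_p (V_SG − |V_tp|)² = (V_DD − V_SG)/R.
Let x = V_SG − 1.3. Then 53.8 x² + x − 6.16 = 0, giving x = 0.329 V (positive root), so V_SG = 1.63 V.
I_D = (V_DD − V_SG)/R = (7.46 − 1.63) / 23.9 = 0.244 mA.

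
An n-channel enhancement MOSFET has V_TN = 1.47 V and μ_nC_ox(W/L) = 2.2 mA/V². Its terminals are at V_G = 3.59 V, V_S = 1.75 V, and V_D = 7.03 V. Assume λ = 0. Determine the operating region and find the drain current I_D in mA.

Saturation; I_D = 0.151 mA

V_GS = V_G − V_S = 3.59 − 1.75 = 1.84 V; V_DS = V_D − V_S = 7.03 − 1.75 = 5.28 V.
V_ov = V_GS − V_TN = 1.84 − 1.47 = 0.37 V.
Since V_DS = 5.28 V ≥ V_ov = 0.37 V, the device is in saturation.
I_D = ½ k_n V_ov² = 0.5 × 2.2 × 0.37² = 0.151 mA.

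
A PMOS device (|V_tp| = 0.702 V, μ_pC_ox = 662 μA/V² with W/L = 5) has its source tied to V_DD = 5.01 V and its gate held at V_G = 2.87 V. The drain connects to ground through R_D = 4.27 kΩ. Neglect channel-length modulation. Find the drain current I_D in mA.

V_SG = V_DD − V_G = 5.01 − 2.87 = 2.14 V, so V_ov = 2.14 − 0.702 = 1.44 V.
k_p = μ_pC_ox · (W/L) = 3.31 mA/V².
Assume saturation: I_D = ½ k_p V_ov² = 0.5 × 3.31 × 1.44² = 3.42 mA, giving V_SD = V_DD − I_D R_D = 5.01 − 3.42 × 4.27 = -9.6 V.
But -9.6 V < V_ov = 1.44 V, so the device is actually in triode.
In triode I_D = k_p[V_ov V_SD − ½ V_SD²] and I_D = (V_DD − V_SD)/R_D. Equating: 7.07 V_SD² − 21.32 V_SD + 5.01 = 0, giving V_SD = 0.257 V (the root below V_ov).
I_D = (5.01 − 0.257) / 4.27 = 1.11 mA.

I_D = 1.11 mA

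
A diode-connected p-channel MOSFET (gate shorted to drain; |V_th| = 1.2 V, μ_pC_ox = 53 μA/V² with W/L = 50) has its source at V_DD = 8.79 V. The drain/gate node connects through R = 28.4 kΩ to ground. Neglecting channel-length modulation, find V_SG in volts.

V_SG = 1.64 V

With gate tied to drain, V_SG = V_SD ≥ V_SG − |V_th|, so the device is in saturation.
k_p = μ_pC_ox · (W/L) = 2.65 mA/V².
KCL at the drain: ½ k_p (V_SG − |V_th|)² = (V_DD − V_SG)/R.
Let x = V_SG − 1.2. Then 37.6 x² + x − 7.59 = 0, giving x = 0.436 V (positive root), so V_SG = 1.64 V.
I_D = (V_DD − V_SG)/R = (8.79 − 1.64) / 28.4 = 0.252 mA.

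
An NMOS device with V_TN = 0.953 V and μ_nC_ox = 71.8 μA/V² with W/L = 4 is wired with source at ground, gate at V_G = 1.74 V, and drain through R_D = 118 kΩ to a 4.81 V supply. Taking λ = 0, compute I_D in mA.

I_D = 0.0391 mA

V_GS = V_G = 1.74 V, so V_ov = 1.74 − 0.953 = 0.787 V.
k_n = μ_nC_ox · (W/L) = 0.2872 mA/V².
Assume saturation: I_D = ½ k_n V_ov² = 0.5 × 0.2872 × 0.787² = 0.0889 mA, giving V_DS = V_DD − I_D R_D = 4.81 − 0.0889 × 118 = -5.69 V.
But -5.69 V < V_ov = 0.787 V, so the device is actually in triode.
In triode I_D = k_n[V_ov V_DS − ½ V_DS²] and I_D = (V_DD − V_DS)/R_D. Equating: 16.9 V_DS² − 27.67 V_DS + 4.81 = 0, giving V_DS = 0.198 V (the root below V_ov).
I_D = (4.81 − 0.198) / 118 = 0.0391 mA.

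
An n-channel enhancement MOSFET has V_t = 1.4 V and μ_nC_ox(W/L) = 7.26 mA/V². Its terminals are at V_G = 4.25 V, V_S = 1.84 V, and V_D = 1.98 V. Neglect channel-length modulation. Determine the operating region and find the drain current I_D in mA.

V_GS = V_G − V_S = 4.25 − 1.84 = 2.41 V; V_DS = V_D − V_S = 1.98 − 1.84 = 0.14 V.
V_ov = V_GS − V_t = 2.41 − 1.4 = 1.01 V.
Since V_DS = 0.14 V < V_ov = 1.01 V, the device is in the triode region.
I_D = k_n [V_ov · V_DS − ½ V_DS²] = 7.26 × [1.01 × 0.14 − 0.5 × 0.14²] = 0.955 mA.

Triode; I_D = 0.955 mA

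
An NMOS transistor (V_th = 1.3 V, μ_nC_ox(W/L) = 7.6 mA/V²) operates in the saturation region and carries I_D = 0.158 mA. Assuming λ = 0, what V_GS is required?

V_GS = 1.50 V

In saturation I_D = ½ k_n (V_GS − V_th)², so V_GS − V_th = √(2 I_D / k_n) = √(2 × 0.158 / 7.6) = 0.204 V.
V_GS = 1.3 + 0.204 = 1.5 V.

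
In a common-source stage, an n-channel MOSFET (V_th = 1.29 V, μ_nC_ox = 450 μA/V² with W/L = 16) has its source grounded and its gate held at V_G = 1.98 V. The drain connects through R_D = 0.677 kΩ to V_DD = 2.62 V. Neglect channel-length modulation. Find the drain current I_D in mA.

V_GS = V_G = 1.98 V, so V_ov = 1.98 − 1.29 = 0.69 V.
k_n = μ_nC_ox · (W/L) = 7.2 mA/V².
Assume saturation: I_D = ½ k_n V_ov² = 0.5 × 7.2 × 0.69² = 1.71 mA, giving V_DS = V_DD − I_D R_D = 2.62 − 1.71 × 0.677 = 1.46 V.
V_DS = 1.46 V ≥ V_ov = 0.69 V, confirming saturation.

I_D = 1.71 mA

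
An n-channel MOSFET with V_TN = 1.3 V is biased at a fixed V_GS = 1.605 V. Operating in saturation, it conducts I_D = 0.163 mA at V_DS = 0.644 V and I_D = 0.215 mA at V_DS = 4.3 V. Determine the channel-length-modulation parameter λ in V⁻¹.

With V_GS fixed, I_D ∝ (1 + λ V_DS) in saturation, so I_D2/I_D1 = (1 + λ V_DS2)/(1 + λ V_DS1).
0.215/0.163 = 1.319 = (1 + 4.3 λ)/(1 + 0.644 λ).
Solving: λ (I_D1 V_DS2 − I_D2 V_DS1) = I_D2 − I_D1, so λ = (0.215 − 0.163) / (0.163 × 4.3 − 0.215 × 0.644) = 0.052 / 0.562 = 0.0925 V⁻¹.

λ = 0.0925 V⁻¹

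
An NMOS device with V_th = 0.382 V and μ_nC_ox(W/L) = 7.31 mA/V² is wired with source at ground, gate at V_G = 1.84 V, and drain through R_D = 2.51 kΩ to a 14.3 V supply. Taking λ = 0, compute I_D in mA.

V_GS = V_G = 1.84 V, so V_ov = 1.84 − 0.382 = 1.46 V.
Assume saturation: I_D = ½ k_n V_ov² = 0.5 × 7.31 × 1.46² = 7.77 mA, giving V_DS = V_DD − I_D R_D = 14.3 − 7.77 × 2.51 = -5.2 V.
But -5.2 V < V_ov = 1.46 V, so the device is actually in triode.
In triode I_D = k_n[V_ov V_DS − ½ V_DS²] and I_D = (V_DD − V_DS)/R_D. Equating: 9.17 V_DS² − 27.75 V_DS + 14.3 = 0, giving V_DS = 0.659 V (the root below V_ov).
I_D = (14.3 − 0.659) / 2.51 = 5.43 mA.

I_D = 5.43 mA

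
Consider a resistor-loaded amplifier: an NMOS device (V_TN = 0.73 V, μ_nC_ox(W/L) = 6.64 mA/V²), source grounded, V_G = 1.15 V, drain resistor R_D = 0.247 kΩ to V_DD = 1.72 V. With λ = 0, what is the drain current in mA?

V_GS = V_G = 1.15 V, so V_ov = 1.15 − 0.73 = 0.42 V.
Assume saturation: I_D = ½ k_n V_ov² = 0.5 × 6.64 × 0.42² = 0.586 mA, giving V_DS = V_DD − I_D R_D = 1.72 − 0.586 × 0.247 = 1.58 V.
V_DS = 1.58 V ≥ V_ov = 0.42 V, confirming saturation.

I_D = 0.586 mA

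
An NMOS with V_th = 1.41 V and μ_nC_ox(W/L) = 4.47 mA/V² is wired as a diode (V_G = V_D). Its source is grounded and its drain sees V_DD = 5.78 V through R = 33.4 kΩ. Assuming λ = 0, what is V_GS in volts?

V_GS = 1.65 V

With gate tied to drain, V_GS = V_DS ≥ V_GS − V_th, so the device is in saturation.
KCL at the drain: ½ k_n (V_GS − V_th)² = (V_DD − V_GS)/R.
Let x = V_GS − 1.41. Then 74.6 x² + x − 4.37 = 0, giving x = 0.235 V (positive root), so V_GS = 1.65 V.
I_D = (V_DD − V_GS)/R = (5.78 − 1.65) / 33.4 = 0.124 mA.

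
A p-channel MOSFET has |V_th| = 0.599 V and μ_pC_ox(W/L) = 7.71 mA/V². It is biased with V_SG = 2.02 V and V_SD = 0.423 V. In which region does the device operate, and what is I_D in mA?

Triode; I_D = 3.94 mA

V_ov = V_SG − |V_th| = 2.02 − 0.599 = 1.42 V.
Since V_SD = 0.423 V < V_ov = 1.42 V, the device is in the triode region.
I_D = k_p [V_ov · V_SD − ½ V_SD²] = 7.71 × [1.42 × 0.423 − 0.5 × 0.423²] = 3.94 mA.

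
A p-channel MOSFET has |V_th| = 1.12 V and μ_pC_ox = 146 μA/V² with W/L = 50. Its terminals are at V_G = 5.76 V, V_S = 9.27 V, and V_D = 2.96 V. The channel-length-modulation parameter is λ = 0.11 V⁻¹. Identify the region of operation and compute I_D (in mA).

Saturation; I_D = 35.3 mA

V_SG = V_S − V_G = 9.27 − 5.76 = 3.51 V; V_SD = V_S − V_D = 9.27 − 2.96 = 6.31 V.
k_p = μ_pC_ox · (W/L) = 7.3 mA/V².
V_ov = V_SG − |V_th| = 3.51 − 1.12 = 2.39 V.
Since V_SD = 6.31 V ≥ V_ov = 2.39 V, the device is in saturation.
I_D = ½ k_p V_ov² (1 + λ V_SD) = 0.5 × 7.3 × 2.39² × (1 + 0.11 × 6.31) = 35.3 mA.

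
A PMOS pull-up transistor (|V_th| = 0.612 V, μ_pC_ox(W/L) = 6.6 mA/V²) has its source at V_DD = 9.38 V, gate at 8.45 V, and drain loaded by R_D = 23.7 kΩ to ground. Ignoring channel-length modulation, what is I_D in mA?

I_D = 0.334 mA

V_SG = V_DD − V_G = 9.38 − 8.45 = 0.93 V, so V_ov = 0.93 − 0.612 = 0.318 V.
Assume saturation: I_D = ½ k_p V_ov² = 0.5 × 6.6 × 0.318² = 0.334 mA, giving V_SD = V_DD − I_D R_D = 9.38 − 0.334 × 23.7 = 1.47 V.
V_SD = 1.47 V ≥ V_ov = 0.318 V, confirming saturation.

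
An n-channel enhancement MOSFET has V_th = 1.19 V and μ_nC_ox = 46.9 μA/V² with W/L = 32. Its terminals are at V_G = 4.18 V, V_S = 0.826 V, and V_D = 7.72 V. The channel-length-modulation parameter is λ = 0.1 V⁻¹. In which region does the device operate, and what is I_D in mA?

V_GS = V_G − V_S = 4.18 − 0.826 = 3.35 V; V_DS = V_D − V_S = 7.72 − 0.826 = 6.89 V.
k_n = μ_nC_ox · (W/L) = 1.501 mA/V².
V_ov = V_GS − V_th = 3.35 − 1.19 = 2.16 V.
Since V_DS = 6.89 V ≥ V_ov = 2.16 V, the device is in saturation.
I_D = ½ k_n V_ov² (1 + λ V_DS) = 0.5 × 1.501 × 2.16² × (1 + 0.1 × 6.89) = 5.94 mA.

Saturation; I_D = 5.94 mA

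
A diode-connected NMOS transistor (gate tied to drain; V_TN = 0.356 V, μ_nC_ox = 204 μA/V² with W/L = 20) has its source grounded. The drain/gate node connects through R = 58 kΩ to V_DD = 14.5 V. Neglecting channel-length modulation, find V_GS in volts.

V_GS = 0.698 V

With gate tied to drain, V_GS = V_DS ≥ V_GS − V_TN, so the device is in saturation.
k_n = μ_nC_ox · (W/L) = 4.08 mA/V².
KCL at the drain: ½ k_n (V_GS − V_TN)² = (V_DD − V_GS)/R.
Let x = V_GS − 0.356. Then 118 x² + x − 14.14 = 0, giving x = 0.342 V (positive root), so V_GS = 0.698 V.
I_D = (V_DD − V_GS)/R = (14.5 − 0.698) / 58 = 0.238 mA.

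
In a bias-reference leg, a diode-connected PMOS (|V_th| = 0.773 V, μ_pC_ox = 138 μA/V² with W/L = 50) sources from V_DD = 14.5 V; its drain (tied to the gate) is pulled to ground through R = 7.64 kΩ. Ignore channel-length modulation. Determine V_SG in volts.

With gate tied to drain, V_SG = V_SD ≥ V_SG − |V_th|, so the device is in saturation.
k_p = μ_pC_ox · (W/L) = 6.9 mA/V².
KCL at the drain: ½ k_p (V_SG − |V_th|)² = (V_DD − V_SG)/R.
Let x = V_SG − 0.773. Then 26.4 x² + x − 13.73 = 0, giving x = 0.703 V (positive root), so V_SG = 1.48 V.
I_D = (V_DD − V_SG)/R = (14.5 − 1.48) / 7.64 = 1.7 mA.

V_SG = 1.48 V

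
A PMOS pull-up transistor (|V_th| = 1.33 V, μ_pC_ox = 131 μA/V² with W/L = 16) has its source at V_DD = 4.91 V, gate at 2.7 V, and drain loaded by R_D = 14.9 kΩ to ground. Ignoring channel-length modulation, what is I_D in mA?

V_SG = V_DD − V_G = 4.91 − 2.7 = 2.21 V, so V_ov = 2.21 − 1.33 = 0.88 V.
k_p = μ_pC_ox · (W/L) = 2.096 mA/V².
Assume saturation: I_D = ½ k_p V_ov² = 0.5 × 2.096 × 0.88² = 0.812 mA, giving V_SD = V_DD − I_D R_D = 4.91 − 0.812 × 14.9 = -7.18 V.
But -7.18 V < V_ov = 0.88 V, so the device is actually in triode.
In triode I_D = k_p[V_ov V_SD − ½ V_SD²] and I_D = (V_DD − V_SD)/R_D. Equating: 15.6 V_SD² − 28.48 V_SD + 4.91 = 0, giving V_SD = 0.193 V (the root below V_ov).
I_D = (4.91 − 0.193) / 14.9 = 0.317 mA.

I_D = 0.317 mA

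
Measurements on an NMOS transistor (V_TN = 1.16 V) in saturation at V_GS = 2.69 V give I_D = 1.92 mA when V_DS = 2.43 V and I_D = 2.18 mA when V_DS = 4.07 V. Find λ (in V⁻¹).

λ = 0.103 V⁻¹

With V_GS fixed, I_D ∝ (1 + λ V_DS) in saturation, so I_D2/I_D1 = (1 + λ V_DS2)/(1 + λ V_DS1).
2.18/1.92 = 1.135 = (1 + 4.07 λ)/(1 + 2.43 λ).
Solving: λ (I_D1 V_DS2 − I_D2 V_DS1) = I_D2 − I_D1, so λ = (2.18 − 1.92) / (1.92 × 4.07 − 2.18 × 2.43) = 0.26 / 2.52 = 0.103 V⁻¹.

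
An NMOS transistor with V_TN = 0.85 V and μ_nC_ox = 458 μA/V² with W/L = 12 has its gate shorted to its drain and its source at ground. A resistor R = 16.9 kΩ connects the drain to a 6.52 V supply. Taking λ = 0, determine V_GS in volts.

With gate tied to drain, V_GS = V_DS ≥ V_GS − V_TN, so the device is in saturation.
k_n = μ_nC_ox · (W/L) = 5.496 mA/V².
KCL at the drain: ½ k_n (V_GS − V_TN)² = (V_DD − V_GS)/R.
Let x = V_GS − 0.85. Then 46.4 x² + x − 5.67 = 0, giving x = 0.339 V (positive root), so V_GS = 1.19 V.
I_D = (V_DD − V_GS)/R = (6.52 − 1.19) / 16.9 = 0.315 mA.

V_GS = 1.19 V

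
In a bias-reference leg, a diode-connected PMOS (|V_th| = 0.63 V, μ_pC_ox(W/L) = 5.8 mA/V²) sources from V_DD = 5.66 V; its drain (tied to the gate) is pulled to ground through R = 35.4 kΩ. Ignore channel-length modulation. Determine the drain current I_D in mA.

With gate tied to drain, V_SG = V_SD ≥ V_SG − |V_th|, so the device is in saturation.
KCL at the drain: ½ k_p (V_SG − |V_th|)² = (V_DD − V_SG)/R.
Let x = V_SG − 0.63. Then 103 x² + x − 5.03 = 0, giving x = 0.217 V (positive root), so V_SG = 0.847 V.
I_D = (V_DD − V_SG)/R = (5.66 − 0.847) / 35.4 = 0.136 mA.

I_D = 0.136 mA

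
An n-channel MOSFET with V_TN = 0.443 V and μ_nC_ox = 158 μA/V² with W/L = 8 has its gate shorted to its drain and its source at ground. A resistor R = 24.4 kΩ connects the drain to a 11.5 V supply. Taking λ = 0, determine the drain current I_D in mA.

With gate tied to drain, V_GS = V_DS ≥ V_GS − V_TN, so the device is in saturation.
k_n = μ_nC_ox · (W/L) = 1.264 mA/V².
KCL at the drain: ½ k_n (V_GS − V_TN)² = (V_DD − V_GS)/R.
Let x = V_GS − 0.443. Then 15.4 x² + x − 11.06 = 0, giving x = 0.815 V (positive root), so V_GS = 1.26 V.
I_D = (V_DD − V_GS)/R = (11.5 − 1.26) / 24.4 = 0.42 mA.

I_D = 0.420 mA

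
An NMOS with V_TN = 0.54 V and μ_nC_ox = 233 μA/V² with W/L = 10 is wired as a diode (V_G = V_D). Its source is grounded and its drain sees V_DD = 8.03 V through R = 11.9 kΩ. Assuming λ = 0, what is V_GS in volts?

V_GS = 1.24 V

With gate tied to drain, V_GS = V_DS ≥ V_GS − V_TN, so the device is in saturation.
k_n = μ_nC_ox · (W/L) = 2.33 mA/V².
KCL at the drain: ½ k_n (V_GS − V_TN)² = (V_DD − V_GS)/R.
Let x = V_GS − 0.54. Then 13.9 x² + x − 7.49 = 0, giving x = 0.7 V (positive root), so V_GS = 1.24 V.
I_D = (V_DD − V_GS)/R = (8.03 − 1.24) / 11.9 = 0.571 mA.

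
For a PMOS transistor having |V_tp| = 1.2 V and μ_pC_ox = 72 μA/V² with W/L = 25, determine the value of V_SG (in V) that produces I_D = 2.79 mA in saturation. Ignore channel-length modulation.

V_SG = 2.96 V

k_p = μ_pC_ox · (W/L) = 1.8 mA/V².
In saturation I_D = ½ k_p (V_SG − |V_tp|)², so V_SG − |V_tp| = √(2 I_D / k_p) = √(2 × 2.79 / 1.8) = 1.76 V.
V_SG = 1.2 + 1.76 = 2.96 V.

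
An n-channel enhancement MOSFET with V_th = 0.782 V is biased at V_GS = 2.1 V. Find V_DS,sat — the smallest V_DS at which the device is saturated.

V_DS,sat = 1.32 V

The boundary between triode and saturation is V_DS = V_GS − V_th = V_ov.
V_ov = 2.1 − 0.782 = 1.32 V.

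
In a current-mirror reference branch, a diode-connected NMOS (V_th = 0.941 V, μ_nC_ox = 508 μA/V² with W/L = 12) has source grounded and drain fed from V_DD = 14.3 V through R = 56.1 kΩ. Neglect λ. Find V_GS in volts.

With gate tied to drain, V_GS = V_DS ≥ V_GS − V_th, so the device is in saturation.
k_n = μ_nC_ox · (W/L) = 6.096 mA/V².
KCL at the drain: ½ k_n (V_GS − V_th)² = (V_DD − V_GS)/R.
Let x = V_GS − 0.941. Then 171 x² + x − 13.36 = 0, giving x = 0.277 V (positive root), so V_GS = 1.22 V.
I_D = (V_DD − V_GS)/R = (14.3 − 1.22) / 56.1 = 0.233 mA.

V_GS = 1.22 V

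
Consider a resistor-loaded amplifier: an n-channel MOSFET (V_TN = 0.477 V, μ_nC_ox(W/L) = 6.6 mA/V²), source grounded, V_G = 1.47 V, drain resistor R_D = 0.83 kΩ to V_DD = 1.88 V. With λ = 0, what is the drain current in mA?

I_D = 1.85 mA

V_GS = V_G = 1.47 V, so V_ov = 1.47 − 0.477 = 0.993 V.
Assume saturation: I_D = ½ k_n V_ov² = 0.5 × 6.6 × 0.993² = 3.25 mA, giving V_DS = V_DD − I_D R_D = 1.88 − 3.25 × 0.83 = -0.821 V.
But -0.821 V < V_ov = 0.993 V, so the device is actually in triode.
In triode I_D = k_n[V_ov V_DS − ½ V_DS²] and I_D = (V_DD − V_DS)/R_D. Equating: 2.74 V_DS² − 6.44 V_DS + 1.88 = 0, giving V_DS = 0.342 V (the root below V_ov).
I_D = (1.88 − 0.342) / 0.83 = 1.85 mA.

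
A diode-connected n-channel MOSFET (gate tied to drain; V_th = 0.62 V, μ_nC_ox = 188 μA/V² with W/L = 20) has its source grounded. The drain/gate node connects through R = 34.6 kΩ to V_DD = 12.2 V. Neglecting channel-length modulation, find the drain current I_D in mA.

With gate tied to drain, V_GS = V_DS ≥ V_GS − V_th, so the device is in saturation.
k_n = μ_nC_ox · (W/L) = 3.76 mA/V².
KCL at the drain: ½ k_n (V_GS − V_th)² = (V_DD − V_GS)/R.
Let x = V_GS − 0.62. Then 65 x² + x − 11.58 = 0, giving x = 0.414 V (positive root), so V_GS = 1.03 V.
I_D = (V_DD − V_GS)/R = (12.2 − 1.03) / 34.6 = 0.323 mA.

I_D = 0.323 mA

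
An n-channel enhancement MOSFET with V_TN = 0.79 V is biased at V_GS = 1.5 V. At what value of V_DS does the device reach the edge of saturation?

V_DS,sat = 0.710 V

The boundary between triode and saturation is V_DS = V_GS − V_TN = V_ov.
V_ov = 1.5 − 0.79 = 0.71 V.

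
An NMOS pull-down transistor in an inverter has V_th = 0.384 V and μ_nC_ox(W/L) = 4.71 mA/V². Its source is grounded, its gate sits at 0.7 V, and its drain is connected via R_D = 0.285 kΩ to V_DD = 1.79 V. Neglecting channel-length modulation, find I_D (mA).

V_GS = V_G = 0.7 V, so V_ov = 0.7 − 0.384 = 0.316 V.
Assume saturation: I_D = ½ k_n V_ov² = 0.5 × 4.71 × 0.316² = 0.235 mA, giving V_DS = V_DD − I_D R_D = 1.79 − 0.235 × 0.285 = 1.72 V.
V_DS = 1.72 V ≥ V_ov = 0.316 V, confirming saturation.

I_D = 0.235 mA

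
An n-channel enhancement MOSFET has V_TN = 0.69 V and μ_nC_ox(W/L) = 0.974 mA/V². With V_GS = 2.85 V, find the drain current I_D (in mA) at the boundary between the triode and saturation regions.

I_D = 2.27 mA

At the boundary V_DS = V_ov = V_GS − V_TN = 2.85 − 0.69 = 2.16 V.
I_D = ½ k_n V_ov² = 0.5 × 0.974 × 2.16² = 2.27 mA.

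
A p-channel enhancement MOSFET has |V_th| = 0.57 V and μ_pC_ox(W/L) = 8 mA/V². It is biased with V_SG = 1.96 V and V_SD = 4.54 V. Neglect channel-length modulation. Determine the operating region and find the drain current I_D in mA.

V_ov = V_SG − |V_th| = 1.96 − 0.57 = 1.39 V.
Since V_SD = 4.54 V ≥ V_ov = 1.39 V, the device is in saturation.
I_D = ½ k_p V_ov² = 0.5 × 8 × 1.39² = 7.73 mA.

Saturation; I_D = 7.73 mA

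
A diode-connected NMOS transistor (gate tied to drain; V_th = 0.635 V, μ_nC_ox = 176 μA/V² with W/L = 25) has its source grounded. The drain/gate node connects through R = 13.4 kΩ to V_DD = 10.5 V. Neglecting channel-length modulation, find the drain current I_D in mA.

With gate tied to drain, V_GS = V_DS ≥ V_GS − V_th, so the device is in saturation.
k_n = μ_nC_ox · (W/L) = 4.4 mA/V².
KCL at the drain: ½ k_n (V_GS − V_th)² = (V_DD − V_GS)/R.
Let x = V_GS − 0.635. Then 29.5 x² + x − 9.865 = 0, giving x = 0.562 V (positive root), so V_GS = 1.2 V.
I_D = (V_DD − V_GS)/R = (10.5 − 1.2) / 13.4 = 0.694 mA.

I_D = 0.694 mA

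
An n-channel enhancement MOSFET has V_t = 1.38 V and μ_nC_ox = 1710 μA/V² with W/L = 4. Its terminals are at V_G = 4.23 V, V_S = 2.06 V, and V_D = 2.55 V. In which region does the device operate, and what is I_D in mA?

V_GS = V_G − V_S = 4.23 − 2.06 = 2.17 V; V_DS = V_D − V_S = 2.55 − 2.06 = 0.49 V.
k_n = μ_nC_ox · (W/L) = 6.84 mA/V².
V_ov = V_GS − V_t = 2.17 − 1.38 = 0.79 V.
Since V_DS = 0.49 V < V_ov = 0.79 V, the device is in the triode region.
I_D = k_n [V_ov · V_DS − ½ V_DS²] = 6.84 × [0.79 × 0.49 − 0.5 × 0.49²] = 1.83 mA.

Triode; I_D = 1.83 mA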